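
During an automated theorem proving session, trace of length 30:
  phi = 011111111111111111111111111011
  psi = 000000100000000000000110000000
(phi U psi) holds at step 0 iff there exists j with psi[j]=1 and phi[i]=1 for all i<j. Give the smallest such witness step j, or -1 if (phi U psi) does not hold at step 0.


(phi U psi) at 0: need smallest j with psi[j]=1 and phi[i]=1 for all i in [0,j).
Scan from step 0:
  step 0: phi=0 -> phi-prefix broken from here
  step 6: psi=1 but phi already failed -> not a witness
  step 21: psi=1 but phi already failed -> not a witness
  step 22: psi=1 but phi already failed -> not a witness
  end of trace: no witness -> -1
Witness step = -1

-1


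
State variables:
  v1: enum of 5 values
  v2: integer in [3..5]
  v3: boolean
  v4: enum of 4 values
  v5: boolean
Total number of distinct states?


State space = product of domain sizes of all variables.
Domain sizes:
  v1 (enum of 5 values): 5
  v2 (integer in [3..5]): 3
  v3 (boolean): 2
  v4 (enum of 4 values): 4
  v5 (boolean): 2
Product = 5 * 3 * 2 * 4 * 2 = 240

240


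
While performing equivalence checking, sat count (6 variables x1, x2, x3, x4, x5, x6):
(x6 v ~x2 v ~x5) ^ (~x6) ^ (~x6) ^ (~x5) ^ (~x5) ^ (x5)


CNF with 6 clauses over 6 vars (64 assignments).
An assignment satisfies CNF iff every clause has >=1 true literal.
Check each row (bits = x1,x2,x3,x4,x5,x6; clause T/F shown):
  row 0 [000000]: clauses=TTTTTF -> 0
  row 1 [000001]: clauses=TFFTTF -> 0
  row 2 [000010]: clauses=TTTFFT -> 0
  row 3 [000011]: clauses=TFFFFT -> 0
  row 4 [000100]: clauses=TTTTTF -> 0
  (every remaining row is evaluated the same way; all 64 results are listed next)
Full result column, 8 rows per line (x1,x2,x3 fixed per line; x4,x5,x6 runs 000..111 left to right):
  rows 0-7 [x1,x2,x3=000]: 00000000  (ones: 0)
  rows 8-15 [x1,x2,x3=001]: 00000000  (ones: 0)
  rows 16-23 [x1,x2,x3=010]: 00000000  (ones: 0)
  rows 24-31 [x1,x2,x3=011]: 00000000  (ones: 0)
  rows 32-39 [x1,x2,x3=100]: 00000000  (ones: 0)
  rows 40-47 [x1,x2,x3=101]: 00000000  (ones: 0)
  rows 48-55 [x1,x2,x3=110]: 00000000  (ones: 0)
  rows 56-63 [x1,x2,x3=111]: 00000000  (ones: 0)
Satisfying assignments = 0+0+0+0+0+0+0+0 = 0

0


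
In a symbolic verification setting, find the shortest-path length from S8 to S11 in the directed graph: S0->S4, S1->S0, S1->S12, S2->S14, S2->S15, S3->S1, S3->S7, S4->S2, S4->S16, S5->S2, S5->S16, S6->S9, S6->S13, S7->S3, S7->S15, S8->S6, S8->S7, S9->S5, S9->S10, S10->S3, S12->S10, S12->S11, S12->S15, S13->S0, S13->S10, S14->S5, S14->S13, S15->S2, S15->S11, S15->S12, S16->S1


BFS layer-by-layer from S8:
  dist 0: {S8}
  dist 1: {S6, S7}
  dist 2: {S3, S9, S13, S15}
  dist 3: {S0, S1, S2, S5, S10, S11, S12}
  -> S11 reached at distance 3
Shortest path length = 3

3


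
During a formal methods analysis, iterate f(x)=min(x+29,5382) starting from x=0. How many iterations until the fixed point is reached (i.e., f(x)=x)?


Step 1: x=0, cap=5382, increment=29
Step 2: x grows by 29 each step until capped at 5382; fixed point is x=5382
Step 3: iterations = ceil(5382/29) = 186

186


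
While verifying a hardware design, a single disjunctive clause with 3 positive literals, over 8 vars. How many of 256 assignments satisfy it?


Step 1: Total=2^8=256
Step 2: Unsat when all 3 false: 2^5=32
Step 3: Sat=256-32=224

224


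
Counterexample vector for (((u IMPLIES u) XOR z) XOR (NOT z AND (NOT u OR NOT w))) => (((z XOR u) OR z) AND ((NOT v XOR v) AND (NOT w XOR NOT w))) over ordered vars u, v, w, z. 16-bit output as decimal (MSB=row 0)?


F1 = (((u IMPLIES u) XOR z) XOR (NOT z AND (NOT u OR NOT w)))
F2 = (((z XOR u) OR z) AND ((NOT v XOR v) AND (NOT w XOR NOT w)))
Counterexample to F1=>F2 is where F1=1 and F2=0.
Evaluate each row (bits = u,v,w,z, MSB first):
  row 0 [0000]: F1=0 F2=0 -> F1&~F2 -> 0
  row 1 [0001]: F1=0 F2=0 -> F1&~F2 -> 0
  row 2 [0010]: F1=0 F2=0 -> F1&~F2 -> 0
  row 3 [0011]: F1=0 F2=0 -> F1&~F2 -> 0
  row 4 [0100]: F1=0 F2=0 -> F1&~F2 -> 0
  row 5 [0101]: F1=0 F2=0 -> F1&~F2 -> 0
  row 6 [0110]: F1=0 F2=0 -> F1&~F2 -> 0
  row 7 [0111]: F1=0 F2=0 -> F1&~F2 -> 0
  row 8 [1000]: F1=0 F2=0 -> F1&~F2 -> 0
  row 9 [1001]: F1=0 F2=0 -> F1&~F2 -> 0
  row 10 [1010]: F1=1 F2=0 -> F1&~F2 -> 1
  row 11 [1011]: F1=0 F2=0 -> F1&~F2 -> 0
  row 12 [1100]: F1=0 F2=0 -> F1&~F2 -> 0
  row 13 [1101]: F1=0 F2=0 -> F1&~F2 -> 0
  row 14 [1110]: F1=1 F2=0 -> F1&~F2 -> 1
  row 15 [1111]: F1=0 F2=0 -> F1&~F2 -> 0
Full result column, 4 rows per line (u,v fixed per line; w,z runs 00..11 left to right):
  rows 0-3 [u,v=00]: 0000  = hex 0
  rows 4-7 [u,v=01]: 0000  = hex 0
  rows 8-11 [u,v=10]: 0010  = hex 2
  rows 12-15 [u,v=11]: 0010  = hex 2
Counterexample vector (row 0 .. row 15) = 0000000000100010
Output column grouped in 4s = 0000 0000 0010 0010 = 0x0022
Convert to decimal digit by digit (value = value*16 + digit):
  0 -> 0
  0*16 + 0 = 0
  0*16 + 2 = 2
  2*16 + 2 = 34
Decimal = 34

34


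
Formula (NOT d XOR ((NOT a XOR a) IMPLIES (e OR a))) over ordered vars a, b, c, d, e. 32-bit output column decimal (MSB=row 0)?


Formula: (NOT d XOR ((NOT a XOR a) IMPLIES (e OR a))) over a, b, c, d, e (32 rows)
Evaluate each row (bits = a,b,c,d,e, MSB first):
  row 0 [00000]: (NOT 0 XOR ((NOT 0 XOR 0) IMPLIES (0 OR 0))) -> 1
  row 1 [00001]: (NOT 0 XOR ((NOT 0 XOR 0) IMPLIES (1 OR 0))) -> 0
  row 2 [00010]: (NOT 1 XOR ((NOT 0 XOR 0) IMPLIES (0 OR 0))) -> 0
  row 3 [00011]: (NOT 1 XOR ((NOT 0 XOR 0) IMPLIES (1 OR 0))) -> 1
  row 4 [00100]: (NOT 0 XOR ((NOT 0 XOR 0) IMPLIES (0 OR 0))) -> 1
  row 5 [00101]: (NOT 0 XOR ((NOT 0 XOR 0) IMPLIES (1 OR 0))) -> 0
  row 6 [00110]: (NOT 1 XOR ((NOT 0 XOR 0) IMPLIES (0 OR 0))) -> 0
  row 7 [00111]: (NOT 1 XOR ((NOT 0 XOR 0) IMPLIES (1 OR 0))) -> 1
  row 8 [01000]: (NOT 0 XOR ((NOT 0 XOR 0) IMPLIES (0 OR 0))) -> 1
  row 9 [01001]: (NOT 0 XOR ((NOT 0 XOR 0) IMPLIES (1 OR 0))) -> 0
  row 10 [01010]: (NOT 1 XOR ((NOT 0 XOR 0) IMPLIES (0 OR 0))) -> 0
  row 11 [01011]: (NOT 1 XOR ((NOT 0 XOR 0) IMPLIES (1 OR 0))) -> 1
  row 12 [01100]: (NOT 0 XOR ((NOT 0 XOR 0) IMPLIES (0 OR 0))) -> 1
  row 13 [01101]: (NOT 0 XOR ((NOT 0 XOR 0) IMPLIES (1 OR 0))) -> 0
  row 14 [01110]: (NOT 1 XOR ((NOT 0 XOR 0) IMPLIES (0 OR 0))) -> 0
  row 15 [01111]: (NOT 1 XOR ((NOT 0 XOR 0) IMPLIES (1 OR 0))) -> 1
  row 16 [10000]: (NOT 0 XOR ((NOT 1 XOR 1) IMPLIES (0 OR 1))) -> 0
  row 17 [10001]: (NOT 0 XOR ((NOT 1 XOR 1) IMPLIES (1 OR 1))) -> 0
  row 18 [10010]: (NOT 1 XOR ((NOT 1 XOR 1) IMPLIES (0 OR 1))) -> 1
  row 19 [10011]: (NOT 1 XOR ((NOT 1 XOR 1) IMPLIES (1 OR 1))) -> 1
  row 20 [10100]: (NOT 0 XOR ((NOT 1 XOR 1) IMPLIES (0 OR 1))) -> 0
  row 21 [10101]: (NOT 0 XOR ((NOT 1 XOR 1) IMPLIES (1 OR 1))) -> 0
  row 22 [10110]: (NOT 1 XOR ((NOT 1 XOR 1) IMPLIES (0 OR 1))) -> 1
  row 23 [10111]: (NOT 1 XOR ((NOT 1 XOR 1) IMPLIES (1 OR 1))) -> 1
  row 24 [11000]: (NOT 0 XOR ((NOT 1 XOR 1) IMPLIES (0 OR 1))) -> 0
  row 25 [11001]: (NOT 0 XOR ((NOT 1 XOR 1) IMPLIES (1 OR 1))) -> 0
  row 26 [11010]: (NOT 1 XOR ((NOT 1 XOR 1) IMPLIES (0 OR 1))) -> 1
  row 27 [11011]: (NOT 1 XOR ((NOT 1 XOR 1) IMPLIES (1 OR 1))) -> 1
  row 28 [11100]: (NOT 0 XOR ((NOT 1 XOR 1) IMPLIES (0 OR 1))) -> 0
  row 29 [11101]: (NOT 0 XOR ((NOT 1 XOR 1) IMPLIES (1 OR 1))) -> 0
  row 30 [11110]: (NOT 1 XOR ((NOT 1 XOR 1) IMPLIES (0 OR 1))) -> 1
  row 31 [11111]: (NOT 1 XOR ((NOT 1 XOR 1) IMPLIES (1 OR 1))) -> 1
Full result column, 4 rows per line (a,b,c fixed per line; d,e runs 00..11 left to right):
  rows 0-3 [a,b,c=000]: 1001  = hex 9
  rows 4-7 [a,b,c=001]: 1001  = hex 9
  rows 8-11 [a,b,c=010]: 1001  = hex 9
  rows 12-15 [a,b,c=011]: 1001  = hex 9
  rows 16-19 [a,b,c=100]: 0011  = hex 3
  rows 20-23 [a,b,c=101]: 0011  = hex 3
  rows 24-27 [a,b,c=110]: 0011  = hex 3
  rows 28-31 [a,b,c=111]: 0011  = hex 3
Output column (row 0 .. row 31) = 10011001100110010011001100110011
Output column grouped in 4s = 1001 1001 1001 1001 0011 0011 0011 0011 = 0x99993333
Convert to decimal digit by digit (value = value*16 + digit):
  9 -> 9
  9*16 + 9 = 153
  153*16 + 9 = 2457
  2457*16 + 9 = 39321
  39321*16 + 3 = 629139
  629139*16 + 3 = 10066227
  10066227*16 + 3 = 161059635
  161059635*16 + 3 = 2576954163
Decimal = 2576954163

2576954163


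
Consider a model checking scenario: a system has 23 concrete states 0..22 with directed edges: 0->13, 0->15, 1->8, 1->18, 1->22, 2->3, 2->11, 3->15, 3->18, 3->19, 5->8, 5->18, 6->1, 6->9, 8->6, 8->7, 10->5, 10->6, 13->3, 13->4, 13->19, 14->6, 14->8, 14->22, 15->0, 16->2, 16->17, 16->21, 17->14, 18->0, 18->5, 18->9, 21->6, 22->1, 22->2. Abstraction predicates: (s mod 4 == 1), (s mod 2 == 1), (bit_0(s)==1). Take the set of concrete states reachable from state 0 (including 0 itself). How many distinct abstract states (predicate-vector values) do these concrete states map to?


BFS from 0:
Concrete reachable: {0, 1, 2, 3, 4, 5, 6, 7, 8, 9, 11, 13, 15, 18, 19, 22}
Abstract via predicates (s mod 4 == 1), (s mod 2 == 1), (bit_0(s)==1):
  (0,0,0) <- {0, 2, 4, 6, 8, 18, 22}
  (0,1,1) <- {3, 7, 11, 15, 19}
  (1,1,1) <- {1, 5, 9, 13}
Distinct abstract states = 3

3


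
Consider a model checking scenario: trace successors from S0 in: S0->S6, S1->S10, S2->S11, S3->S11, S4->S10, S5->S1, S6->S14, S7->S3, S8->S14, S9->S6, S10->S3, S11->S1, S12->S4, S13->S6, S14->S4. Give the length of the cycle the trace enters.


Trace from S0 until a state repeats:
  S0 -> S6 -> S14 -> S4 -> S10 -> S3 -> S11 -> S1 -> S10
S10 first seen at step 4, revisited at step 8.
Cycle length = 8 - 4 = 4

4


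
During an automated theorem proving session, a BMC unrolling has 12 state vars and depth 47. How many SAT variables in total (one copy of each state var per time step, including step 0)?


BMC unrolls to depth k, creating one copy of each state var for steps 0..k.
Step count = 47 + 1 = 48 (steps 0 through 47)
Vars per step = 12
Total = 12 * 48 = 576

576


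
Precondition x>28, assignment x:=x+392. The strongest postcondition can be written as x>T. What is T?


Formula: sp(P, x:=E) = exists old_x. (x = E[old_x/x]) AND P[old_x/x] (old_x is the value of x before the assignment; eliminate old_x by solving x = E[old_x/x] for old_x)
Step 1: Precondition P: x>28, i.e. old_x > 28
Step 2: Assignment gives x = old_x + 392, so old_x = x - 392
Step 3: Substitute into P: x - 392 > 28
Step 4: Simplify: x > 28+392 = 420

420


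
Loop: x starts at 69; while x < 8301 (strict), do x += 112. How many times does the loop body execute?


Step 1: x goes from 69 toward 8301 by 112; the body runs while x<8301, so iterations = ceil((bound-start)/step)
Step 2: Distance=8232
Step 3: ceil(8232/112)=74

74


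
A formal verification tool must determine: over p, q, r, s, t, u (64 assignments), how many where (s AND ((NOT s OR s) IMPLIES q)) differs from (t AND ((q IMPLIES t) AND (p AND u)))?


F1 = (s AND ((NOT s OR s) IMPLIES q))
F2 = (t AND ((q IMPLIES t) AND (p AND u)))
Evaluate both on each of 64 rows (bits = p,q,r,s,t,u):
  row 0 [000000]: F1=0 F2=0 -> 0
  row 1 [000001]: F1=0 F2=0 -> 0
  row 2 [000010]: F1=0 F2=0 -> 0
  row 3 [000011]: F1=0 F2=0 -> 0
  row 4 [000100]: F1=0 F2=0 -> 0
  (every remaining row is evaluated the same way; all 64 results are listed next)
Full result column, 8 rows per line (p,q,r fixed per line; s,t,u runs 000..111 left to right):
  rows 0-7 [p,q,r=000]: 00000000  (ones: 0)
  rows 8-15 [p,q,r=001]: 00000000  (ones: 0)
  rows 16-23 [p,q,r=010]: 00001111  (ones: 4)
  rows 24-31 [p,q,r=011]: 00001111  (ones: 4)
  rows 32-39 [p,q,r=100]: 00010001  (ones: 2)
  rows 40-47 [p,q,r=101]: 00010001  (ones: 2)
  rows 48-55 [p,q,r=110]: 00011110  (ones: 4)
  rows 56-63 [p,q,r=111]: 00011110  (ones: 4)
Disagreements = 0+0+4+4+2+2+4+4 = 20

20


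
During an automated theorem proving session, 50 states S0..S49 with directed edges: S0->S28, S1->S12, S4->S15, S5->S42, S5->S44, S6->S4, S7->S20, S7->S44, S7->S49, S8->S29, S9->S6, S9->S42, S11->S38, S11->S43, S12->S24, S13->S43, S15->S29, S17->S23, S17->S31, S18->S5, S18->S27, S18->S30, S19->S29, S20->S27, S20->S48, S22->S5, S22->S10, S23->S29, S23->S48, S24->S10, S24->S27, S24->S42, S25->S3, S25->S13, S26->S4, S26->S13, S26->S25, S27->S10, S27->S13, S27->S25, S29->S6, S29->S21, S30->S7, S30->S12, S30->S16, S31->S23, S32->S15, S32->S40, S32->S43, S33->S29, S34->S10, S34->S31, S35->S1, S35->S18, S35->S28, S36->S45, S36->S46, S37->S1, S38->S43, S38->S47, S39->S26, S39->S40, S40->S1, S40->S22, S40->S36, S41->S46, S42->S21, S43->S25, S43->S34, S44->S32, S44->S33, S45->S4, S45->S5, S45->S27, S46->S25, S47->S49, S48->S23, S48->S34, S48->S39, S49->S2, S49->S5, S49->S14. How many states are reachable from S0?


BFS from S0:
  layer 0: {S0}
  layer 1: {S28}
Reachable set: {S0, S28}
Count = 2

2


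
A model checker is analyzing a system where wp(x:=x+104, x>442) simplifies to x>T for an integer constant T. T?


Formula: wp(x:=E, P) = P[E/x] (substitute E for x in postcondition)
Step 1: Postcondition: x>442
Step 2: Substitute x+104 for x: x+104>442
Step 3: Solve for x: x > 442-104 = 338

338


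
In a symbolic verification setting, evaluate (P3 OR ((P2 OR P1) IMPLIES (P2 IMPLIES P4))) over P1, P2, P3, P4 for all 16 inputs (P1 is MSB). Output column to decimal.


Formula: (P3 OR ((P2 OR P1) IMPLIES (P2 IMPLIES P4))) over P1, P2, P3, P4 (16 rows)
Evaluate each row (bits = P1,P2,P3,P4, MSB first):
  row 0 [0000]: (0 OR ((0 OR 0) IMPLIES (0 IMPLIES 0))) -> 1
  row 1 [0001]: (0 OR ((0 OR 0) IMPLIES (0 IMPLIES 1))) -> 1
  row 2 [0010]: (1 OR ((0 OR 0) IMPLIES (0 IMPLIES 0))) -> 1
  row 3 [0011]: (1 OR ((0 OR 0) IMPLIES (0 IMPLIES 1))) -> 1
  row 4 [0100]: (0 OR ((1 OR 0) IMPLIES (1 IMPLIES 0))) -> 0
  row 5 [0101]: (0 OR ((1 OR 0) IMPLIES (1 IMPLIES 1))) -> 1
  row 6 [0110]: (1 OR ((1 OR 0) IMPLIES (1 IMPLIES 0))) -> 1
  row 7 [0111]: (1 OR ((1 OR 0) IMPLIES (1 IMPLIES 1))) -> 1
  row 8 [1000]: (0 OR ((0 OR 1) IMPLIES (0 IMPLIES 0))) -> 1
  row 9 [1001]: (0 OR ((0 OR 1) IMPLIES (0 IMPLIES 1))) -> 1
  row 10 [1010]: (1 OR ((0 OR 1) IMPLIES (0 IMPLIES 0))) -> 1
  row 11 [1011]: (1 OR ((0 OR 1) IMPLIES (0 IMPLIES 1))) -> 1
  row 12 [1100]: (0 OR ((1 OR 1) IMPLIES (1 IMPLIES 0))) -> 0
  row 13 [1101]: (0 OR ((1 OR 1) IMPLIES (1 IMPLIES 1))) -> 1
  row 14 [1110]: (1 OR ((1 OR 1) IMPLIES (1 IMPLIES 0))) -> 1
  row 15 [1111]: (1 OR ((1 OR 1) IMPLIES (1 IMPLIES 1))) -> 1
Full result column, 4 rows per line (P1,P2 fixed per line; P3,P4 runs 00..11 left to right):
  rows 0-3 [P1,P2=00]: 1111  = hex F
  rows 4-7 [P1,P2=01]: 0111  = hex 7
  rows 8-11 [P1,P2=10]: 1111  = hex F
  rows 12-15 [P1,P2=11]: 0111  = hex 7
Output column (row 0 .. row 15) = 1111011111110111
Output column grouped in 4s = 1111 0111 1111 0111 = 0xF7F7
Convert to decimal digit by digit (value = value*16 + digit):
  F -> 15
  15*16 + 7 = 247
  247*16 + 15 (F) = 3967
  3967*16 + 7 = 63479
Decimal = 63479

63479


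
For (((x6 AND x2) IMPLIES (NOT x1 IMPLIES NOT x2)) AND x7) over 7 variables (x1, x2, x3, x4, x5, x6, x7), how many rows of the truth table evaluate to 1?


Formula: (((x6 AND x2) IMPLIES (NOT x1 IMPLIES NOT x2)) AND x7) over 7 vars (128 rows)
Evaluate each row (x1, x2, x3, x4, x5, x6, x7 as bits, MSB first):
  row 0 [0000000]: (((0 AND 0) IMPLIES (NOT 0 IMPLIES NOT 0)) AND 0) -> 0
  row 1 [0000001]: (((0 AND 0) IMPLIES (NOT 0 IMPLIES NOT 0)) AND 1) -> 1
  row 2 [0000010]: (((1 AND 0) IMPLIES (NOT 0 IMPLIES NOT 0)) AND 0) -> 0
  row 3 [0000011]: (((1 AND 0) IMPLIES (NOT 0 IMPLIES NOT 0)) AND 1) -> 1
  row 4 [0000100]: (((0 AND 0) IMPLIES (NOT 0 IMPLIES NOT 0)) AND 0) -> 0
  (every remaining row is evaluated the same way; all 128 results are listed next)
Full result column, 8 rows per line (x1,x2,x3,x4 fixed per line; x5,x6,x7 runs 000..111 left to right):
  rows 0-7 [x1,x2,x3,x4=0000]: 01010101  (ones: 4)
  rows 8-15 [x1,x2,x3,x4=0001]: 01010101  (ones: 4)
  rows 16-23 [x1,x2,x3,x4=0010]: 01010101  (ones: 4)
  rows 24-31 [x1,x2,x3,x4=0011]: 01010101  (ones: 4)
  rows 32-39 [x1,x2,x3,x4=0100]: 01000100  (ones: 2)
  rows 40-47 [x1,x2,x3,x4=0101]: 01000100  (ones: 2)
  rows 48-55 [x1,x2,x3,x4=0110]: 01000100  (ones: 2)
  rows 56-63 [x1,x2,x3,x4=0111]: 01000100  (ones: 2)
  rows 64-71 [x1,x2,x3,x4=1000]: 01010101  (ones: 4)
  rows 72-79 [x1,x2,x3,x4=1001]: 01010101  (ones: 4)
  rows 80-87 [x1,x2,x3,x4=1010]: 01010101  (ones: 4)
  rows 88-95 [x1,x2,x3,x4=1011]: 01010101  (ones: 4)
  rows 96-103 [x1,x2,x3,x4=1100]: 01010101  (ones: 4)
  rows 104-111 [x1,x2,x3,x4=1101]: 01010101  (ones: 4)
  rows 112-119 [x1,x2,x3,x4=1110]: 01010101  (ones: 4)
  rows 120-127 [x1,x2,x3,x4=1111]: 01010101  (ones: 4)
Count of 1-rows = 4+4+4+4+2+2+2+2+4+4+4+4+4+4+4+4 = 56

56


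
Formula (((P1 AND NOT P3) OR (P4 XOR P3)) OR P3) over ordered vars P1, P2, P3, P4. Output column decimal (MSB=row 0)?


Formula: (((P1 AND NOT P3) OR (P4 XOR P3)) OR P3) over P1, P2, P3, P4 (16 rows)
Evaluate each row (bits = P1,P2,P3,P4, MSB first):
  row 0 [0000]: (((0 AND NOT 0) OR (0 XOR 0)) OR 0) -> 0
  row 1 [0001]: (((0 AND NOT 0) OR (1 XOR 0)) OR 0) -> 1
  row 2 [0010]: (((0 AND NOT 1) OR (0 XOR 1)) OR 1) -> 1
  row 3 [0011]: (((0 AND NOT 1) OR (1 XOR 1)) OR 1) -> 1
  row 4 [0100]: (((0 AND NOT 0) OR (0 XOR 0)) OR 0) -> 0
  row 5 [0101]: (((0 AND NOT 0) OR (1 XOR 0)) OR 0) -> 1
  row 6 [0110]: (((0 AND NOT 1) OR (0 XOR 1)) OR 1) -> 1
  row 7 [0111]: (((0 AND NOT 1) OR (1 XOR 1)) OR 1) -> 1
  row 8 [1000]: (((1 AND NOT 0) OR (0 XOR 0)) OR 0) -> 1
  row 9 [1001]: (((1 AND NOT 0) OR (1 XOR 0)) OR 0) -> 1
  row 10 [1010]: (((1 AND NOT 1) OR (0 XOR 1)) OR 1) -> 1
  row 11 [1011]: (((1 AND NOT 1) OR (1 XOR 1)) OR 1) -> 1
  row 12 [1100]: (((1 AND NOT 0) OR (0 XOR 0)) OR 0) -> 1
  row 13 [1101]: (((1 AND NOT 0) OR (1 XOR 0)) OR 0) -> 1
  row 14 [1110]: (((1 AND NOT 1) OR (0 XOR 1)) OR 1) -> 1
  row 15 [1111]: (((1 AND NOT 1) OR (1 XOR 1)) OR 1) -> 1
Full result column, 4 rows per line (P1,P2 fixed per line; P3,P4 runs 00..11 left to right):
  rows 0-3 [P1,P2=00]: 0111  = hex 7
  rows 4-7 [P1,P2=01]: 0111  = hex 7
  rows 8-11 [P1,P2=10]: 1111  = hex F
  rows 12-15 [P1,P2=11]: 1111  = hex F
Output column (row 0 .. row 15) = 0111011111111111
Output column grouped in 4s = 0111 0111 1111 1111 = 0x77FF
Convert to decimal digit by digit (value = value*16 + digit):
  7 -> 7
  7*16 + 7 = 119
  119*16 + 15 (F) = 1919
  1919*16 + 15 (F) = 30719
Decimal = 30719

30719


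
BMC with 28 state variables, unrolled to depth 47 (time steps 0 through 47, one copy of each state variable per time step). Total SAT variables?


BMC unrolls to depth k, creating one copy of each state var for steps 0..k.
Step count = 47 + 1 = 48 (steps 0 through 47)
Vars per step = 28
Total = 28 * 48 = 1344

1344


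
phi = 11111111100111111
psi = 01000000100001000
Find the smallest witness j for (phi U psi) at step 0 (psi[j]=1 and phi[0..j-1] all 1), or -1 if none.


(phi U psi) at 0: need smallest j with psi[j]=1 and phi[i]=1 for all i in [0,j).
Scan from step 0:
  step 0: phi=1, psi=0 -> continue
  step 1: psi=1 and phi held for [0,1) -> witness found
Witness step = 1

1


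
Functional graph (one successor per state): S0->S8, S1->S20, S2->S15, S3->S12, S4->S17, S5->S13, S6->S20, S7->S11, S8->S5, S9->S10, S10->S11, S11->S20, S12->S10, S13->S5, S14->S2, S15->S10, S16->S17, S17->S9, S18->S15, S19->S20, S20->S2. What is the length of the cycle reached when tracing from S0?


Trace from S0 until a state repeats:
  S0 -> S8 -> S5 -> S13 -> S5
S5 first seen at step 2, revisited at step 4.
Cycle length = 4 - 2 = 2

2


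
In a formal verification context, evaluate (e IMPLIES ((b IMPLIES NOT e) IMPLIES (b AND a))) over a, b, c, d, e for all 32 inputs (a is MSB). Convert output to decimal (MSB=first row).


Formula: (e IMPLIES ((b IMPLIES NOT e) IMPLIES (b AND a))) over a, b, c, d, e (32 rows)
Evaluate each row (bits = a,b,c,d,e, MSB first):
  row 0 [00000]: (0 IMPLIES ((0 IMPLIES NOT 0) IMPLIES (0 AND 0))) -> 1
  row 1 [00001]: (1 IMPLIES ((0 IMPLIES NOT 1) IMPLIES (0 AND 0))) -> 0
  row 2 [00010]: (0 IMPLIES ((0 IMPLIES NOT 0) IMPLIES (0 AND 0))) -> 1
  row 3 [00011]: (1 IMPLIES ((0 IMPLIES NOT 1) IMPLIES (0 AND 0))) -> 0
  row 4 [00100]: (0 IMPLIES ((0 IMPLIES NOT 0) IMPLIES (0 AND 0))) -> 1
  row 5 [00101]: (1 IMPLIES ((0 IMPLIES NOT 1) IMPLIES (0 AND 0))) -> 0
  row 6 [00110]: (0 IMPLIES ((0 IMPLIES NOT 0) IMPLIES (0 AND 0))) -> 1
  row 7 [00111]: (1 IMPLIES ((0 IMPLIES NOT 1) IMPLIES (0 AND 0))) -> 0
  row 8 [01000]: (0 IMPLIES ((1 IMPLIES NOT 0) IMPLIES (1 AND 0))) -> 1
  row 9 [01001]: (1 IMPLIES ((1 IMPLIES NOT 1) IMPLIES (1 AND 0))) -> 1
  row 10 [01010]: (0 IMPLIES ((1 IMPLIES NOT 0) IMPLIES (1 AND 0))) -> 1
  row 11 [01011]: (1 IMPLIES ((1 IMPLIES NOT 1) IMPLIES (1 AND 0))) -> 1
  row 12 [01100]: (0 IMPLIES ((1 IMPLIES NOT 0) IMPLIES (1 AND 0))) -> 1
  row 13 [01101]: (1 IMPLIES ((1 IMPLIES NOT 1) IMPLIES (1 AND 0))) -> 1
  row 14 [01110]: (0 IMPLIES ((1 IMPLIES NOT 0) IMPLIES (1 AND 0))) -> 1
  row 15 [01111]: (1 IMPLIES ((1 IMPLIES NOT 1) IMPLIES (1 AND 0))) -> 1
  row 16 [10000]: (0 IMPLIES ((0 IMPLIES NOT 0) IMPLIES (0 AND 1))) -> 1
  row 17 [10001]: (1 IMPLIES ((0 IMPLIES NOT 1) IMPLIES (0 AND 1))) -> 0
  row 18 [10010]: (0 IMPLIES ((0 IMPLIES NOT 0) IMPLIES (0 AND 1))) -> 1
  row 19 [10011]: (1 IMPLIES ((0 IMPLIES NOT 1) IMPLIES (0 AND 1))) -> 0
  row 20 [10100]: (0 IMPLIES ((0 IMPLIES NOT 0) IMPLIES (0 AND 1))) -> 1
  row 21 [10101]: (1 IMPLIES ((0 IMPLIES NOT 1) IMPLIES (0 AND 1))) -> 0
  row 22 [10110]: (0 IMPLIES ((0 IMPLIES NOT 0) IMPLIES (0 AND 1))) -> 1
  row 23 [10111]: (1 IMPLIES ((0 IMPLIES NOT 1) IMPLIES (0 AND 1))) -> 0
  row 24 [11000]: (0 IMPLIES ((1 IMPLIES NOT 0) IMPLIES (1 AND 1))) -> 1
  row 25 [11001]: (1 IMPLIES ((1 IMPLIES NOT 1) IMPLIES (1 AND 1))) -> 1
  row 26 [11010]: (0 IMPLIES ((1 IMPLIES NOT 0) IMPLIES (1 AND 1))) -> 1
  row 27 [11011]: (1 IMPLIES ((1 IMPLIES NOT 1) IMPLIES (1 AND 1))) -> 1
  row 28 [11100]: (0 IMPLIES ((1 IMPLIES NOT 0) IMPLIES (1 AND 1))) -> 1
  row 29 [11101]: (1 IMPLIES ((1 IMPLIES NOT 1) IMPLIES (1 AND 1))) -> 1
  row 30 [11110]: (0 IMPLIES ((1 IMPLIES NOT 0) IMPLIES (1 AND 1))) -> 1
  row 31 [11111]: (1 IMPLIES ((1 IMPLIES NOT 1) IMPLIES (1 AND 1))) -> 1
Full result column, 4 rows per line (a,b,c fixed per line; d,e runs 00..11 left to right):
  rows 0-3 [a,b,c=000]: 1010  = hex A
  rows 4-7 [a,b,c=001]: 1010  = hex A
  rows 8-11 [a,b,c=010]: 1111  = hex F
  rows 12-15 [a,b,c=011]: 1111  = hex F
  rows 16-19 [a,b,c=100]: 1010  = hex A
  rows 20-23 [a,b,c=101]: 1010  = hex A
  rows 24-27 [a,b,c=110]: 1111  = hex F
  rows 28-31 [a,b,c=111]: 1111  = hex F
Output column (row 0 .. row 31) = 10101010111111111010101011111111
Output column grouped in 4s = 1010 1010 1111 1111 1010 1010 1111 1111 = 0xAAFFAAFF
Convert to decimal digit by digit (value = value*16 + digit):
  A -> 10
  10*16 + 10 (A) = 170
  170*16 + 15 (F) = 2735
  2735*16 + 15 (F) = 43775
  43775*16 + 10 (A) = 700410
  700410*16 + 10 (A) = 11206570
  11206570*16 + 15 (F) = 179305135
  179305135*16 + 15 (F) = 2868882175
Decimal = 2868882175

2868882175


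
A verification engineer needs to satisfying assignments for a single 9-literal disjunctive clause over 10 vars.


Step 1: Total=2^10=1024
Step 2: Unsat when all 9 false: 2^1=2
Step 3: Sat=1024-2=1022

1022


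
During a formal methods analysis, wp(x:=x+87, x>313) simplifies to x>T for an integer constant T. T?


Formula: wp(x:=E, P) = P[E/x] (substitute E for x in postcondition)
Step 1: Postcondition: x>313
Step 2: Substitute x+87 for x: x+87>313
Step 3: Solve for x: x > 313-87 = 226

226


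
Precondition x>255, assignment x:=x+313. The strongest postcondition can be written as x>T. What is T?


Formula: sp(P, x:=E) = exists old_x. (x = E[old_x/x]) AND P[old_x/x] (old_x is the value of x before the assignment; eliminate old_x by solving x = E[old_x/x] for old_x)
Step 1: Precondition P: x>255, i.e. old_x > 255
Step 2: Assignment gives x = old_x + 313, so old_x = x - 313
Step 3: Substitute into P: x - 313 > 255
Step 4: Simplify: x > 255+313 = 568

568


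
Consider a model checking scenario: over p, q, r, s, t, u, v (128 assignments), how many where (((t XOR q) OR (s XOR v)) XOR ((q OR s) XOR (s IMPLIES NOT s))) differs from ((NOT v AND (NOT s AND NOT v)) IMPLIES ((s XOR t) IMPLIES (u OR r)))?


F1 = (((t XOR q) OR (s XOR v)) XOR ((q OR s) XOR (s IMPLIES NOT s)))
F2 = ((NOT v AND (NOT s AND NOT v)) IMPLIES ((s XOR t) IMPLIES (u OR r)))
Evaluate both on each of 128 rows (bits = p,q,r,s,t,u,v):
  row 0 [0000000]: F1=1 F2=1 -> 0
  row 1 [0000001]: F1=0 F2=1 (differ) -> 1
  row 2 [0000010]: F1=1 F2=1 -> 0
  row 3 [0000011]: F1=0 F2=1 (differ) -> 1
  row 4 [0000100]: F1=0 F2=0 -> 0
  (every remaining row is evaluated the same way; all 128 results are listed next)
Full result column, 8 rows per line (p,q,r,s fixed per line; t,u,v runs 000..111 left to right):
  rows 0-7 [p,q,r,s=0000]: 01010111  (ones: 5)
  rows 8-15 [p,q,r,s=0001]: 10101111  (ones: 6)
  rows 16-23 [p,q,r,s=0010]: 01011111  (ones: 6)
  rows 24-31 [p,q,r,s=0011]: 10101111  (ones: 6)
  rows 32-39 [p,q,r,s=0100]: 00000010  (ones: 1)
  rows 40-47 [p,q,r,s=0101]: 11111010  (ones: 6)
  rows 48-55 [p,q,r,s=0110]: 00001010  (ones: 2)
  rows 56-63 [p,q,r,s=0111]: 11111010  (ones: 6)
  rows 64-71 [p,q,r,s=1000]: 01010111  (ones: 5)
  rows 72-79 [p,q,r,s=1001]: 10101111  (ones: 6)
  rows 80-87 [p,q,r,s=1010]: 01011111  (ones: 6)
  rows 88-95 [p,q,r,s=1011]: 10101111  (ones: 6)
  rows 96-103 [p,q,r,s=1100]: 00000010  (ones: 1)
  rows 104-111 [p,q,r,s=1101]: 11111010  (ones: 6)
  rows 112-119 [p,q,r,s=1110]: 00001010  (ones: 2)
  rows 120-127 [p,q,r,s=1111]: 11111010  (ones: 6)
Disagreements = 5+6+6+6+1+6+2+6+5+6+6+6+1+6+2+6 = 76

76


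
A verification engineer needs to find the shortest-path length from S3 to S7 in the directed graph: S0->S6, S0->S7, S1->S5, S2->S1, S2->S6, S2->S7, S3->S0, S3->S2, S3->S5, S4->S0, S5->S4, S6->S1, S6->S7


BFS layer-by-layer from S3:
  dist 0: {S3}
  dist 1: {S0, S2, S5}
  dist 2: {S1, S4, S6, S7}
  -> S7 reached at distance 2
Shortest path length = 2

2


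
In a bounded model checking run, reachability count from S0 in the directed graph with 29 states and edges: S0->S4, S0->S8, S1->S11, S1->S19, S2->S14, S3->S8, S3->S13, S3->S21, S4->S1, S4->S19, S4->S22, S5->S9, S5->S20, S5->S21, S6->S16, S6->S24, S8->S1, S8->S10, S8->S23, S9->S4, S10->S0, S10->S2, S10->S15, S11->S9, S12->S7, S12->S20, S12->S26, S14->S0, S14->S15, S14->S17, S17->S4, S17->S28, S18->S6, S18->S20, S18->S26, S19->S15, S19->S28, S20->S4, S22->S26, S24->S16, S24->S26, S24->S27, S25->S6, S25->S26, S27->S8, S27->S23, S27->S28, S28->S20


BFS from S0:
  layer 0: {S0}
  layer 1: {S4, S8}
  layer 2: {S1, S10, S19, S22, S23}
  layer 3: {S2, S11, S15, S26, S28}
  layer 4: {S9, S14, S20}
  layer 5: {S17}
Reachable set: {S0, S1, S2, S4, S8, S9, S10, S11, S14, S15, S17, S19, S20, S22, S23, S26, S28}
Count = 17

17


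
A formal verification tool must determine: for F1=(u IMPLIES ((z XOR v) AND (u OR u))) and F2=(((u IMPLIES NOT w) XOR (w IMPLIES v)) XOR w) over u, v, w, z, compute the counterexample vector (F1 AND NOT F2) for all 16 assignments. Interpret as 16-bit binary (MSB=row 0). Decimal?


F1 = (u IMPLIES ((z XOR v) AND (u OR u)))
F2 = (((u IMPLIES NOT w) XOR (w IMPLIES v)) XOR w)
Counterexample to F1=>F2 is where F1=1 and F2=0.
Evaluate each row (bits = u,v,w,z, MSB first):
  row 0 [0000]: F1=1 F2=0 -> F1&~F2 -> 1
  row 1 [0001]: F1=1 F2=0 -> F1&~F2 -> 1
  row 2 [0010]: F1=1 F2=0 -> F1&~F2 -> 1
  row 3 [0011]: F1=1 F2=0 -> F1&~F2 -> 1
  row 4 [0100]: F1=1 F2=0 -> F1&~F2 -> 1
  row 5 [0101]: F1=1 F2=0 -> F1&~F2 -> 1
  row 6 [0110]: F1=1 F2=1 -> F1&~F2 -> 0
  row 7 [0111]: F1=1 F2=1 -> F1&~F2 -> 0
  row 8 [1000]: F1=0 F2=0 -> F1&~F2 -> 0
  row 9 [1001]: F1=1 F2=0 -> F1&~F2 -> 1
  row 10 [1010]: F1=0 F2=1 -> F1&~F2 -> 0
  row 11 [1011]: F1=1 F2=1 -> F1&~F2 -> 0
  row 12 [1100]: F1=1 F2=0 -> F1&~F2 -> 1
  row 13 [1101]: F1=0 F2=0 -> F1&~F2 -> 0
  row 14 [1110]: F1=1 F2=0 -> F1&~F2 -> 1
  row 15 [1111]: F1=0 F2=0 -> F1&~F2 -> 0
Full result column, 4 rows per line (u,v fixed per line; w,z runs 00..11 left to right):
  rows 0-3 [u,v=00]: 1111  = hex F
  rows 4-7 [u,v=01]: 1100  = hex C
  rows 8-11 [u,v=10]: 0100  = hex 4
  rows 12-15 [u,v=11]: 1010  = hex A
Counterexample vector (row 0 .. row 15) = 1111110001001010
Output column grouped in 4s = 1111 1100 0100 1010 = 0xFC4A
Convert to decimal digit by digit (value = value*16 + digit):
  F -> 15
  15*16 + 12 (C) = 252
  252*16 + 4 = 4036
  4036*16 + 10 (A) = 64586
Decimal = 64586

64586


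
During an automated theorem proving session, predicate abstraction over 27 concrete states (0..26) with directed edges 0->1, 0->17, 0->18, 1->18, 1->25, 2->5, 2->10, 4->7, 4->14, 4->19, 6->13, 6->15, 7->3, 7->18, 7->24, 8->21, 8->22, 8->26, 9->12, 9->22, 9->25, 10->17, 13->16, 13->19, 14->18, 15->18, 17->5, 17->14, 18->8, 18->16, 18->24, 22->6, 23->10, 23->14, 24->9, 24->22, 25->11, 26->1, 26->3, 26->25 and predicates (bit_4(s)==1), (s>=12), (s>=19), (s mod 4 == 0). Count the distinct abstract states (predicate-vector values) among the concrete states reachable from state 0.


BFS from 0:
Concrete reachable: {0, 1, 3, 5, 6, 8, 9, 11, 12, 13, 14, 15, 16, 17, 18, 19, 21, 22, 24, 25, 26}
Abstract via predicates (bit_4(s)==1), (s>=12), (s>=19), (s mod 4 == 0):
  (0,0,0,0) <- {1, 3, 5, 6, 9, 11}
  (0,0,0,1) <- {0, 8}
  (0,1,0,0) <- {13, 14, 15}
  (0,1,0,1) <- {12}
  (1,1,0,0) <- {17, 18}
  (1,1,0,1) <- {16}
  (1,1,1,0) <- {19, 21, 22, 25, 26}
  (1,1,1,1) <- {24}
Distinct abstract states = 8

8


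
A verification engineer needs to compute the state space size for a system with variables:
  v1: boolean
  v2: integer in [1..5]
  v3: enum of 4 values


State space = product of domain sizes of all variables.
Domain sizes:
  v1 (boolean): 2
  v2 (integer in [1..5]): 5
  v3 (enum of 4 values): 4
Product = 2 * 5 * 4 = 40

40


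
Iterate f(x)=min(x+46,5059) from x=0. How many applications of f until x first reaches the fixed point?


Step 1: x=0, cap=5059, increment=46
Step 2: x grows by 46 each step until capped at 5059; fixed point is x=5059
Step 3: iterations = ceil(5059/46) = 110

110


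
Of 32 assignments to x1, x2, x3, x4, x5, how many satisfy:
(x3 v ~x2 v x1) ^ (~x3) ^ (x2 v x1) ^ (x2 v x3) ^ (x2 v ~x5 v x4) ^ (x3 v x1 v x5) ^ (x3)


CNF with 7 clauses over 5 vars (32 assignments).
An assignment satisfies CNF iff every clause has >=1 true literal.
Check each row (bits = x1,x2,x3,x4,x5; clause T/F shown):
  row 0 [00000]: clauses=TTFFTFF -> 0
  row 1 [00001]: clauses=TTFFFTF -> 0
  row 2 [00010]: clauses=TTFFTFF -> 0
  row 3 [00011]: clauses=TTFFTTF -> 0
  row 4 [00100]: clauses=TFFTTTT -> 0
  row 5 [00101]: clauses=TFFTFTT -> 0
  row 6 [00110]: clauses=TFFTTTT -> 0
  row 7 [00111]: clauses=TFFTTTT -> 0
  row 8 [01000]: clauses=FTTTTFF -> 0
  row 9 [01001]: clauses=FTTTTTF -> 0
  row 10 [01010]: clauses=FTTTTFF -> 0
  row 11 [01011]: clauses=FTTTTTF -> 0
  row 12 [01100]: clauses=TFTTTTT -> 0
  row 13 [01101]: clauses=TFTTTTT -> 0
  row 14 [01110]: clauses=TFTTTTT -> 0
  row 15 [01111]: clauses=TFTTTTT -> 0
  row 16 [10000]: clauses=TTTFTTF -> 0
  row 17 [10001]: clauses=TTTFFTF -> 0
  row 18 [10010]: clauses=TTTFTTF -> 0
  row 19 [10011]: clauses=TTTFTTF -> 0
  row 20 [10100]: clauses=TFTTTTT -> 0
  row 21 [10101]: clauses=TFTTFTT -> 0
  row 22 [10110]: clauses=TFTTTTT -> 0
  row 23 [10111]: clauses=TFTTTTT -> 0
  row 24 [11000]: clauses=TTTTTTF -> 0
  row 25 [11001]: clauses=TTTTTTF -> 0
  row 26 [11010]: clauses=TTTTTTF -> 0
  row 27 [11011]: clauses=TTTTTTF -> 0
  row 28 [11100]: clauses=TFTTTTT -> 0
  row 29 [11101]: clauses=TFTTTTT -> 0
  row 30 [11110]: clauses=TFTTTTT -> 0
  row 31 [11111]: clauses=TFTTTTT -> 0
Full result column, 8 rows per line (x1,x2 fixed per line; x3,x4,x5 runs 000..111 left to right):
  rows 0-7 [x1,x2=00]: 00000000  (ones: 0)
  rows 8-15 [x1,x2=01]: 00000000  (ones: 0)
  rows 16-23 [x1,x2=10]: 00000000  (ones: 0)
  rows 24-31 [x1,x2=11]: 00000000  (ones: 0)
Satisfying assignments = 0+0+0+0 = 0

0


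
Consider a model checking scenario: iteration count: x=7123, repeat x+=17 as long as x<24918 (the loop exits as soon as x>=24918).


Step 1: x goes from 7123 toward 24918 by 17; the body runs while x<24918, so iterations = ceil((bound-start)/step)
Step 2: Distance=17795
Step 3: ceil(17795/17)=1047

1047


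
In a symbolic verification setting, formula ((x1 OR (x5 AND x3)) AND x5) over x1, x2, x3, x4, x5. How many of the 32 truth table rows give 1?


Formula: ((x1 OR (x5 AND x3)) AND x5) over 5 vars (32 rows)
Evaluate each row (x1, x2, x3, x4, x5 as bits, MSB first):
  row 0 [00000]: ((0 OR (0 AND 0)) AND 0) -> 0
  row 1 [00001]: ((0 OR (1 AND 0)) AND 1) -> 0
  row 2 [00010]: ((0 OR (0 AND 0)) AND 0) -> 0
  row 3 [00011]: ((0 OR (1 AND 0)) AND 1) -> 0
  row 4 [00100]: ((0 OR (0 AND 1)) AND 0) -> 0
  row 5 [00101]: ((0 OR (1 AND 1)) AND 1) -> 1
  row 6 [00110]: ((0 OR (0 AND 1)) AND 0) -> 0
  row 7 [00111]: ((0 OR (1 AND 1)) AND 1) -> 1
  row 8 [01000]: ((0 OR (0 AND 0)) AND 0) -> 0
  row 9 [01001]: ((0 OR (1 AND 0)) AND 1) -> 0
  row 10 [01010]: ((0 OR (0 AND 0)) AND 0) -> 0
  row 11 [01011]: ((0 OR (1 AND 0)) AND 1) -> 0
  row 12 [01100]: ((0 OR (0 AND 1)) AND 0) -> 0
  row 13 [01101]: ((0 OR (1 AND 1)) AND 1) -> 1
  row 14 [01110]: ((0 OR (0 AND 1)) AND 0) -> 0
  row 15 [01111]: ((0 OR (1 AND 1)) AND 1) -> 1
  row 16 [10000]: ((1 OR (0 AND 0)) AND 0) -> 0
  row 17 [10001]: ((1 OR (1 AND 0)) AND 1) -> 1
  row 18 [10010]: ((1 OR (0 AND 0)) AND 0) -> 0
  row 19 [10011]: ((1 OR (1 AND 0)) AND 1) -> 1
  row 20 [10100]: ((1 OR (0 AND 1)) AND 0) -> 0
  row 21 [10101]: ((1 OR (1 AND 1)) AND 1) -> 1
  row 22 [10110]: ((1 OR (0 AND 1)) AND 0) -> 0
  row 23 [10111]: ((1 OR (1 AND 1)) AND 1) -> 1
  row 24 [11000]: ((1 OR (0 AND 0)) AND 0) -> 0
  row 25 [11001]: ((1 OR (1 AND 0)) AND 1) -> 1
  row 26 [11010]: ((1 OR (0 AND 0)) AND 0) -> 0
  row 27 [11011]: ((1 OR (1 AND 0)) AND 1) -> 1
  row 28 [11100]: ((1 OR (0 AND 1)) AND 0) -> 0
  row 29 [11101]: ((1 OR (1 AND 1)) AND 1) -> 1
  row 30 [11110]: ((1 OR (0 AND 1)) AND 0) -> 0
  row 31 [11111]: ((1 OR (1 AND 1)) AND 1) -> 1
Full result column, 8 rows per line (x1,x2 fixed per line; x3,x4,x5 runs 000..111 left to right):
  rows 0-7 [x1,x2=00]: 00000101  (ones: 2)
  rows 8-15 [x1,x2=01]: 00000101  (ones: 2)
  rows 16-23 [x1,x2=10]: 01010101  (ones: 4)
  rows 24-31 [x1,x2=11]: 01010101  (ones: 4)
Count of 1-rows = 2+2+4+4 = 12

12


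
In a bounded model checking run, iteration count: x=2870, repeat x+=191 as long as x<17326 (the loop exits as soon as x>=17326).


Step 1: x goes from 2870 toward 17326 by 191; the body runs while x<17326, so iterations = ceil((bound-start)/step)
Step 2: Distance=14456
Step 3: ceil(14456/191)=76

76


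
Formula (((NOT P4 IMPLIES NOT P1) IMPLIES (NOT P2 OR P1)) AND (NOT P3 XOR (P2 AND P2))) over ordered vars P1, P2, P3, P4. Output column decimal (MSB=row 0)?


Formula: (((NOT P4 IMPLIES NOT P1) IMPLIES (NOT P2 OR P1)) AND (NOT P3 XOR (P2 AND P2))) over P1, P2, P3, P4 (16 rows)
Evaluate each row (bits = P1,P2,P3,P4, MSB first):
  row 0 [0000]: (((NOT 0 IMPLIES NOT 0) IMPLIES (NOT 0 OR 0)) AND (NOT 0 XOR (0 AND 0))) -> 1
  row 1 [0001]: (((NOT 1 IMPLIES NOT 0) IMPLIES (NOT 0 OR 0)) AND (NOT 0 XOR (0 AND 0))) -> 1
  row 2 [0010]: (((NOT 0 IMPLIES NOT 0) IMPLIES (NOT 0 OR 0)) AND (NOT 1 XOR (0 AND 0))) -> 0
  row 3 [0011]: (((NOT 1 IMPLIES NOT 0) IMPLIES (NOT 0 OR 0)) AND (NOT 1 XOR (0 AND 0))) -> 0
  row 4 [0100]: (((NOT 0 IMPLIES NOT 0) IMPLIES (NOT 1 OR 0)) AND (NOT 0 XOR (1 AND 1))) -> 0
  row 5 [0101]: (((NOT 1 IMPLIES NOT 0) IMPLIES (NOT 1 OR 0)) AND (NOT 0 XOR (1 AND 1))) -> 0
  row 6 [0110]: (((NOT 0 IMPLIES NOT 0) IMPLIES (NOT 1 OR 0)) AND (NOT 1 XOR (1 AND 1))) -> 0
  row 7 [0111]: (((NOT 1 IMPLIES NOT 0) IMPLIES (NOT 1 OR 0)) AND (NOT 1 XOR (1 AND 1))) -> 0
  row 8 [1000]: (((NOT 0 IMPLIES NOT 1) IMPLIES (NOT 0 OR 1)) AND (NOT 0 XOR (0 AND 0))) -> 1
  row 9 [1001]: (((NOT 1 IMPLIES NOT 1) IMPLIES (NOT 0 OR 1)) AND (NOT 0 XOR (0 AND 0))) -> 1
  row 10 [1010]: (((NOT 0 IMPLIES NOT 1) IMPLIES (NOT 0 OR 1)) AND (NOT 1 XOR (0 AND 0))) -> 0
  row 11 [1011]: (((NOT 1 IMPLIES NOT 1) IMPLIES (NOT 0 OR 1)) AND (NOT 1 XOR (0 AND 0))) -> 0
  row 12 [1100]: (((NOT 0 IMPLIES NOT 1) IMPLIES (NOT 1 OR 1)) AND (NOT 0 XOR (1 AND 1))) -> 0
  row 13 [1101]: (((NOT 1 IMPLIES NOT 1) IMPLIES (NOT 1 OR 1)) AND (NOT 0 XOR (1 AND 1))) -> 0
  row 14 [1110]: (((NOT 0 IMPLIES NOT 1) IMPLIES (NOT 1 OR 1)) AND (NOT 1 XOR (1 AND 1))) -> 1
  row 15 [1111]: (((NOT 1 IMPLIES NOT 1) IMPLIES (NOT 1 OR 1)) AND (NOT 1 XOR (1 AND 1))) -> 1
Full result column, 4 rows per line (P1,P2 fixed per line; P3,P4 runs 00..11 left to right):
  rows 0-3 [P1,P2=00]: 1100  = hex C
  rows 4-7 [P1,P2=01]: 0000  = hex 0
  rows 8-11 [P1,P2=10]: 1100  = hex C
  rows 12-15 [P1,P2=11]: 0011  = hex 3
Output column (row 0 .. row 15) = 1100000011000011
Output column grouped in 4s = 1100 0000 1100 0011 = 0xC0C3
Convert to decimal digit by digit (value = value*16 + digit):
  C -> 12
  12*16 + 0 = 192
  192*16 + 12 (C) = 3084
  3084*16 + 3 = 49347
Decimal = 49347

49347


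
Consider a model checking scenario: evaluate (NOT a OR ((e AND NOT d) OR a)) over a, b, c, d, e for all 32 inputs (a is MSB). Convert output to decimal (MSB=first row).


Formula: (NOT a OR ((e AND NOT d) OR a)) over a, b, c, d, e (32 rows)
Evaluate each row (bits = a,b,c,d,e, MSB first):
  row 0 [00000]: (NOT 0 OR ((0 AND NOT 0) OR 0)) -> 1
  row 1 [00001]: (NOT 0 OR ((1 AND NOT 0) OR 0)) -> 1
  row 2 [00010]: (NOT 0 OR ((0 AND NOT 1) OR 0)) -> 1
  row 3 [00011]: (NOT 0 OR ((1 AND NOT 1) OR 0)) -> 1
  row 4 [00100]: (NOT 0 OR ((0 AND NOT 0) OR 0)) -> 1
  row 5 [00101]: (NOT 0 OR ((1 AND NOT 0) OR 0)) -> 1
  row 6 [00110]: (NOT 0 OR ((0 AND NOT 1) OR 0)) -> 1
  row 7 [00111]: (NOT 0 OR ((1 AND NOT 1) OR 0)) -> 1
  row 8 [01000]: (NOT 0 OR ((0 AND NOT 0) OR 0)) -> 1
  row 9 [01001]: (NOT 0 OR ((1 AND NOT 0) OR 0)) -> 1
  row 10 [01010]: (NOT 0 OR ((0 AND NOT 1) OR 0)) -> 1
  row 11 [01011]: (NOT 0 OR ((1 AND NOT 1) OR 0)) -> 1
  row 12 [01100]: (NOT 0 OR ((0 AND NOT 0) OR 0)) -> 1
  row 13 [01101]: (NOT 0 OR ((1 AND NOT 0) OR 0)) -> 1
  row 14 [01110]: (NOT 0 OR ((0 AND NOT 1) OR 0)) -> 1
  row 15 [01111]: (NOT 0 OR ((1 AND NOT 1) OR 0)) -> 1
  row 16 [10000]: (NOT 1 OR ((0 AND NOT 0) OR 1)) -> 1
  row 17 [10001]: (NOT 1 OR ((1 AND NOT 0) OR 1)) -> 1
  row 18 [10010]: (NOT 1 OR ((0 AND NOT 1) OR 1)) -> 1
  row 19 [10011]: (NOT 1 OR ((1 AND NOT 1) OR 1)) -> 1
  row 20 [10100]: (NOT 1 OR ((0 AND NOT 0) OR 1)) -> 1
  row 21 [10101]: (NOT 1 OR ((1 AND NOT 0) OR 1)) -> 1
  row 22 [10110]: (NOT 1 OR ((0 AND NOT 1) OR 1)) -> 1
  row 23 [10111]: (NOT 1 OR ((1 AND NOT 1) OR 1)) -> 1
  row 24 [11000]: (NOT 1 OR ((0 AND NOT 0) OR 1)) -> 1
  row 25 [11001]: (NOT 1 OR ((1 AND NOT 0) OR 1)) -> 1
  row 26 [11010]: (NOT 1 OR ((0 AND NOT 1) OR 1)) -> 1
  row 27 [11011]: (NOT 1 OR ((1 AND NOT 1) OR 1)) -> 1
  row 28 [11100]: (NOT 1 OR ((0 AND NOT 0) OR 1)) -> 1
  row 29 [11101]: (NOT 1 OR ((1 AND NOT 0) OR 1)) -> 1
  row 30 [11110]: (NOT 1 OR ((0 AND NOT 1) OR 1)) -> 1
  row 31 [11111]: (NOT 1 OR ((1 AND NOT 1) OR 1)) -> 1
Full result column, 4 rows per line (a,b,c fixed per line; d,e runs 00..11 left to right):
  rows 0-3 [a,b,c=000]: 1111  = hex F
  rows 4-7 [a,b,c=001]: 1111  = hex F
  rows 8-11 [a,b,c=010]: 1111  = hex F
  rows 12-15 [a,b,c=011]: 1111  = hex F
  rows 16-19 [a,b,c=100]: 1111  = hex F
  rows 20-23 [a,b,c=101]: 1111  = hex F
  rows 24-27 [a,b,c=110]: 1111  = hex F
  rows 28-31 [a,b,c=111]: 1111  = hex F
Output column (row 0 .. row 31) = 11111111111111111111111111111111
Output column grouped in 4s = 1111 1111 1111 1111 1111 1111 1111 1111 = 0xFFFFFFFF
Convert to decimal digit by digit (value = value*16 + digit):
  F -> 15
  15*16 + 15 (F) = 255
  255*16 + 15 (F) = 4095
  4095*16 + 15 (F) = 65535
  65535*16 + 15 (F) = 1048575
  1048575*16 + 15 (F) = 16777215
  16777215*16 + 15 (F) = 268435455
  268435455*16 + 15 (F) = 4294967295
Decimal = 4294967295

4294967295


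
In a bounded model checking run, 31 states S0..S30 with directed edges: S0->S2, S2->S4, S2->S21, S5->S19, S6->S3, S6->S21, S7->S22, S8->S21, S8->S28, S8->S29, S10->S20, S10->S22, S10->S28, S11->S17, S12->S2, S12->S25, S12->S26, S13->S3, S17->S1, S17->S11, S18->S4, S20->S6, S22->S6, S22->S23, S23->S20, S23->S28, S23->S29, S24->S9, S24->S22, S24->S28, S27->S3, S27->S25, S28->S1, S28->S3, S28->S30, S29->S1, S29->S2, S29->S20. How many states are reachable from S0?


BFS from S0:
  layer 0: {S0}
  layer 1: {S2}
  layer 2: {S4, S21}
Reachable set: {S0, S2, S4, S21}
Count = 4

4
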